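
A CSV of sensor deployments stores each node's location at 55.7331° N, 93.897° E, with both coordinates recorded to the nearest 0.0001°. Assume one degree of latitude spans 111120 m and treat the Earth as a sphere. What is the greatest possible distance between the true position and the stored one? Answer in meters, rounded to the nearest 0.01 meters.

Rounding to 4 decimal places leaves each coordinate within ±5e-05° of the true value.
North–south component: 5e-05° × 111120 = 5.556 m.
East–west component at 55.7331°: 5e-05° × 111120 × cos 55.7331° ≈ 5e-05 × 62566 ≈ 3.1283 m.
Worst case both components are at the extreme and orthogonal: √(5.556² + 3.1283²) ≈ 6.37616 m.

6.38 meters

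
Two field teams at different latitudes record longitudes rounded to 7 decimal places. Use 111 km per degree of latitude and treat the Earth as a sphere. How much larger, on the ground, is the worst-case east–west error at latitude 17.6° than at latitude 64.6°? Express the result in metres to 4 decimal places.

0.0029 metres

Rounding to 7 decimal places leaves the longitude within ±5e-08° of the true value.
At 17.6°: 5e-08° × 111000 × cos 17.6° = 5e-08 × 111000 × 0.9532 ≈ 0.0052902 m.
At 64.6°: 5e-08° × 111000 × cos 64.6° = 5e-08 × 111000 × 0.4289 ≈ 0.0023806 m.
So the lower-latitude error exceeds the higher by 0.0052902 − 0.0023806 = 0.0029096 m.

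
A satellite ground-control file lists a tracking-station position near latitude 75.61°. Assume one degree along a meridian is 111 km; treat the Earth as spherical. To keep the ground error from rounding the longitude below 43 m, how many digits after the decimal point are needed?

3 decimal places

At 75.61° one degree of longitude covers 111000 × cos 75.61° ≈ 111000 × 0.2485 ≈ 27585.8 m.
N decimal places → at most half a unit in the last place, 0.5 × 10⁻ᴺ° = 27585.8/2 × 10⁻ᴺ m.
Need 0.5 × 27585.8 × 10⁻ᴺ ≤ 43 → 10⁻ᴺ ≤ 3.118e-03, so N ≥ 2.51.
At 2 places the error can reach 138 m, but 3 places keeps it to 13.8 m.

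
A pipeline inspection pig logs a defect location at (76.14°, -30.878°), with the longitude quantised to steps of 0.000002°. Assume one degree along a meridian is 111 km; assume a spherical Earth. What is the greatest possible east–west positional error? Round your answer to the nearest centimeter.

With a 0.000002° grid the true value lies within half a step, ±0.000002°/2 = ±1e-06°, of the stored one.
One degree of longitude at 76.14° is 111000 × cos 76.14° ≈ 111000 × 0.2396 = 26590.1 m.
East–west error: 1e-06° × 26590.1 m/° ≈ 0.0265901 m.
That is 0.0265901 m = 2.659 cm.

3 centimeters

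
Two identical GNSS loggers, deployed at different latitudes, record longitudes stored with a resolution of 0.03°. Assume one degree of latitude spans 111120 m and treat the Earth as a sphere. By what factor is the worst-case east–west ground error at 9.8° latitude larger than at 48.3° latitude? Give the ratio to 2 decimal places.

With a 0.03° grid the true value lies within half a step, ±0.03°/2 = ±0.015°, of the stored one.
At 9.8°: 0.015° × 111120 × cos 9.8° = 0.015 × 111120 × 0.9854 ≈ 1642.5 m.
At 48.3°: 0.015° × 111120 × cos 48.3° = 0.015 × 111120 × 0.6652 ≈ 1108.8 m.
The ratio reduces to cos 9.8° / cos 48.3° = 0.9854/0.6652 ≈ 1.4813.

1.48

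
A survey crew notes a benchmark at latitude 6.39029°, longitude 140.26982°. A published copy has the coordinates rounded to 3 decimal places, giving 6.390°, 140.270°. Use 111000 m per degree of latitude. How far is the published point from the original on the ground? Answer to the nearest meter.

38 meters

Δlat = 6.39029 − 6.390 = +0.00029°; Δlon = 140.26982 − 140.270 = -0.00018°.
N–S: 0.00029° × 111000 m/° = 32.19 m.
E–W at 6.39°: -0.00018° × 111000 × cos 6.39° = -0.00018 × 111000 × 0.9938 ≈ -19.8559 m.
Distance: √(32.19² + 19.8559²) ≈ 37.8213 m.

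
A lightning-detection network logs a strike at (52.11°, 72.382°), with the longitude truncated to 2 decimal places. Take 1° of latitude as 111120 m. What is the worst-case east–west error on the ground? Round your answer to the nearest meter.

682 meters

Truncating at 2 decimal places can drop up to a full unit in the last place, so the longitude may be off by as much as 0.01°.
One degree of longitude at 52.11° is 111120 × cos 52.11° ≈ 111120 × 0.6141 = 68244.1 m.
So at most 0.01° × 68244.1 ≈ 682.441 m east–west.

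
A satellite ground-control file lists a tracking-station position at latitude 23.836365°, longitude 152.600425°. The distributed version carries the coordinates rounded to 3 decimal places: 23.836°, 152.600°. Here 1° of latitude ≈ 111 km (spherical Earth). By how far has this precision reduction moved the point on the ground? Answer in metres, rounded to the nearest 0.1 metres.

The latitude changed by +0.000365° and the longitude by +0.000425°.
N–S: 0.000365° × 111000 m/° = 40.515 m.
East–west at this latitude: 0.000425° × 111000 × cos 23.836° ≈ 0.000425 × 101532 = 43.1513 m.
Distance: √(40.515² + 43.1513²) ≈ 59.1903 m.

59.2 metres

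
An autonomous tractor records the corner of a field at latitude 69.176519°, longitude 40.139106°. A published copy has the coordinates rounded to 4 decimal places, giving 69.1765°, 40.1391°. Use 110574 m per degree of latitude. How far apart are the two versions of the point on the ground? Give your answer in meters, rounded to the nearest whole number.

Δlat = 69.176519 − 69.1765 = +0.000019°; Δlon = 40.139106 − 40.1391 = +0.000006°.
North–south shift: 0.000019 × 110574 = 2.10091 m.
E–W at 69.1765°: 0.000006° × 110574 × cos 69.1765° = 0.000006 × 110574 × 0.3555 ≈ 0.235848 m.
Hypotenuse of the two orthogonal shifts: √(2.10091² + 0.235848²) = 2.1141 m.

2 meters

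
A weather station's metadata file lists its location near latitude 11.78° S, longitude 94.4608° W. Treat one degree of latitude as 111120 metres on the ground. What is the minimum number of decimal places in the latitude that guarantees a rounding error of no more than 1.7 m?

One degree of latitude covers 111120 m.
With N decimal places the half-ulp bound is 0.5·10⁻ᴺ°, or 0.5·10⁻ᴺ × 111120 m on the ground.
Need 0.5 × 111120 × 10⁻ᴺ ≤ 1.7 → 10⁻ᴺ ≤ 3.060e-05, so N ≥ 4.51.
So 5 decimal places suffice (0.556 m); 4 would allow up to 5.56 m.

5 decimal places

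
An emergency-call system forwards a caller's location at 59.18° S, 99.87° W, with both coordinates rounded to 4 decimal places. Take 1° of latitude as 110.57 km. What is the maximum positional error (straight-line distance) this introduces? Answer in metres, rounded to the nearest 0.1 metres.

6.2 metres

Rounding to 4 decimal places leaves each coordinate within ±5e-05° of the true value.
Latitude error → 5e-05 × 110570 = 5.5285 m along the meridian.
Longitude error → 5e-05 × 110570 × cos 59.18° = 5e-05 × 110570 × 0.5123 ≈ 2.83249 m.
Combining orthogonally: (5.5285² + 2.83249²)^½ ≈ 6.21187 m.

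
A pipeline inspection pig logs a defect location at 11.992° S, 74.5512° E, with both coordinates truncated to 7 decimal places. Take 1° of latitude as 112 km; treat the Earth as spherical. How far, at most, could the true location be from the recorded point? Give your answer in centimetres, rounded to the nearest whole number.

2 centimetres

Truncating at 7 decimal places can drop up to a full unit in the last place, so each coordinate may be off by as much as 1e-07°.
N–S: 1e-07° × 112000 m/° = 0.0112 m.
East–west component at 11.992°: 1e-07° × 112000 × cos 11.992° ≈ 1e-07 × 109556 ≈ 0.0109556 m.
The two errors are perpendicular, so the maximum displacement is √(0.0112² + 0.0109556²) ≈ 0.0156673 m.
That is 0.0156673 m = 1.5667 cm.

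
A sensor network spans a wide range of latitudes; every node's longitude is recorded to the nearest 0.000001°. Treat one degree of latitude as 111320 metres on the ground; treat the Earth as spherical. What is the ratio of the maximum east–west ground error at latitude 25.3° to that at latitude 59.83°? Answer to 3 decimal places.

Rounding to 6 decimal places leaves the longitude within ±5e-07° of the true value.
At 25.3°: 5e-07° × 111320 × cos 25.3° = 5e-07 × 111320 × 0.9041 ≈ 0.050321 m.
Error at 59.83° = 5e-07° × 111320 × cos 59.83° ≈ 0.05566 × 0.5026 = 0.027973 m.
The ratio reduces to cos 25.3° / cos 59.83° = 0.9041/0.5026 ≈ 1.7989.

1.799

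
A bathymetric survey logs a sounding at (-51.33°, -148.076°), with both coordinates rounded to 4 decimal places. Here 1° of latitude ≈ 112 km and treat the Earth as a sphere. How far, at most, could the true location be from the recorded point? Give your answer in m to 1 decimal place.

Rounding to 4 decimal places leaves each coordinate within ±5e-05° of the true value.
North–south component: 5e-05° × 112000 = 5.6 m.
Longitude error → 5e-05 × 112000 × cos 51.33° = 5e-05 × 112000 × 0.6248 ≈ 3.49907 m.
Combining orthogonally: (5.6² + 3.49907²)^½ ≈ 6.60329 m.

6.6 m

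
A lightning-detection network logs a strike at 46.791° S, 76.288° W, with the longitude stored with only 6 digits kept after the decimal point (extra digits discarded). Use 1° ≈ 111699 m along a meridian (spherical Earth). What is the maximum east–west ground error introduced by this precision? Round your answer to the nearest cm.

Truncating at 6 decimal places can drop up to a full unit in the last place, so the longitude may be off by as much as 1e-06°.
One degree of longitude at 46.791° is 111699 × cos 46.791° ≈ 111699 × 0.6847 = 76476 m.
East–west error: 1e-06° × 76476 m/° ≈ 0.076476 m.
That is 0.076476 m = 7.6476 cm.

8 cm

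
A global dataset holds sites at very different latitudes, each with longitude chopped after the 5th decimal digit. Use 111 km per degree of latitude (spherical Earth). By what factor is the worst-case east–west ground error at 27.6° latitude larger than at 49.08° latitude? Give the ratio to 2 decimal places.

Truncating at 5 decimal places can drop up to a full unit in the last place, so the longitude may be off by as much as 1e-05°.
At 27.6°: 1e-05° × 111000 × cos 27.6° = 1e-05 × 111000 × 0.8862 ≈ 0.98369 m.
Error at 49.08° = 1e-05° × 111000 × cos 49.08° ≈ 1.11 × 0.6550 = 0.72706 m.
The ratio reduces to cos 27.6° / cos 49.08° = 0.8862/0.6550 ≈ 1.3530.

1.35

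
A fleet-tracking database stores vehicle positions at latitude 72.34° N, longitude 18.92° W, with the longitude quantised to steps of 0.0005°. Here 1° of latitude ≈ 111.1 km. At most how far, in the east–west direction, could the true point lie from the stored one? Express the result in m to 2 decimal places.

With a 0.0005° grid the true value lies within half a step, ±0.0005°/2 = ±0.00025°, of the stored one.
One degree of longitude at 72.34° is 111100 × cos 72.34° ≈ 111100 × 0.3034 = 33704.2 m.
So at most 0.00025° × 33704.2 ≈ 8.42604 m east–west.

8.43 m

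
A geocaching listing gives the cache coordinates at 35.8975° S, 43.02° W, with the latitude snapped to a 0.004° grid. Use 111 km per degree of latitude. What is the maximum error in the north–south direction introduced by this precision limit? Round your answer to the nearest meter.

222 meters

With a 0.004° grid the true value lies within half a step, ±0.004°/2 = ±0.002°, of the stored one.
North–south distance: 0.002° × 111000 m/° = 222 m.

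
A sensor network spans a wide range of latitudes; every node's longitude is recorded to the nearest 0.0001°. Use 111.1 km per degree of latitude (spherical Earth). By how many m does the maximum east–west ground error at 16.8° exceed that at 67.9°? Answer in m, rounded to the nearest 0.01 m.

3.23 m

Rounding to 4 decimal places leaves the longitude within ±5e-05° of the true value.
At 16.8°: 5e-05° × 111100 × cos 16.8° = 5e-05 × 111100 × 0.9573 ≈ 5.3179 m.
At 67.9°: 5e-05° × 111100 × cos 67.9° = 5e-05 × 111100 × 0.3762 ≈ 2.0899 m.
So the lower-latitude error exceeds the higher by 5.3179 − 2.0899 = 3.228 m.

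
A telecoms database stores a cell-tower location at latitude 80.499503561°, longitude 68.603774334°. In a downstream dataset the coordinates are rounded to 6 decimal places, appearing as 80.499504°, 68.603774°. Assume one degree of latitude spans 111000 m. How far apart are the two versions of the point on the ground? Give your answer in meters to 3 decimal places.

0.049 meters

Δlat = 80.499503561 − 80.499504 = -0.000000439°; Δlon = 68.603774334 − 68.603774 = +0.000000334°.
N–S: -0.000000439° × 111000 m/° = -0.048729 m.
E–W at 80.4995°: 0.000000334° × 111000 × cos 80.4995° = 0.000000334 × 111000 × 0.1651 ≈ 0.00611929 m.
Combined displacement = (0.048729² + 0.00611929²)^½ ≈ 0.0491117 m.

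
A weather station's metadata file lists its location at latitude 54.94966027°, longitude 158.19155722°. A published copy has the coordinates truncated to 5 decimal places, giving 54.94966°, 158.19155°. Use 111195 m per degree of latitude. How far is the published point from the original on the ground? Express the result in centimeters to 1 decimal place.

46.2 centimeters

The latitude changed by +0.00000027° and the longitude by +0.00000722°.
North–south shift: 0.00000027 × 111195 = 0.0300227 m.
E–W at 54.9497°: 0.00000722° × 111195 × cos 54.9497° = 0.00000722 × 111195 × 0.5743 ≈ 0.461061 m.
Distance: √(0.0300227² + 0.461061²) ≈ 0.462037 m.
That is 0.462037 m = 46.204 cm.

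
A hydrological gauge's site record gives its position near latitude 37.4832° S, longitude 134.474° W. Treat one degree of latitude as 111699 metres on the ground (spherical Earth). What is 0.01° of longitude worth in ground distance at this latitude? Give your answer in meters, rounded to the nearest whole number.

At 37.4832° a degree of longitude is 111699 × cos 37.4832° ≈ 88636.7 m, so 0.01° corresponds to 886.367 m.

886 meters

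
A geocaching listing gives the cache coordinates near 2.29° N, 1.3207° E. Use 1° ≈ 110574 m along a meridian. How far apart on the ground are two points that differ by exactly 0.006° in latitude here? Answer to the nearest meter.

Along a meridian 0.006° is 0.006 × 110574 = 663.444 m.

663 meters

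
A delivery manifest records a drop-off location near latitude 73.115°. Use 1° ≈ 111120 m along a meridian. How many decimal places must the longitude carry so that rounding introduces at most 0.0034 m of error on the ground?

7 decimal places

At 73.115° one degree of longitude covers 111120 × cos 73.115° ≈ 111120 × 0.2905 ≈ 32275 m.
Rounding to N decimal places gives at most 0.5 × 10⁻ᴺ degrees of error, i.e. 0.5 × 10⁻ᴺ × 32275 m.
Setting 16137.5 × 10⁻ᴺ ≤ 0.0034 gives 10ᴺ ≥ 4.746e+06, i.e. N ≥ 6.68.
N = 6 would give 0.0161 m (too coarse); N = 7 gives 0.00161 m ≤ 0.0034 m.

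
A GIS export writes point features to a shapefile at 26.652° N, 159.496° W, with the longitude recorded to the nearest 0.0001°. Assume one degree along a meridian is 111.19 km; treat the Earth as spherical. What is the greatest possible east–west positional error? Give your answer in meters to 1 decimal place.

Rounding to 4 decimal places leaves the longitude within ±5e-05° of the true value.
One degree of longitude at 26.652° is 111190 × cos 26.652° ≈ 111190 × 0.8937 = 99375.8 m.
So at most 5e-05° × 99375.8 ≈ 4.96879 m east–west.

5.0 meters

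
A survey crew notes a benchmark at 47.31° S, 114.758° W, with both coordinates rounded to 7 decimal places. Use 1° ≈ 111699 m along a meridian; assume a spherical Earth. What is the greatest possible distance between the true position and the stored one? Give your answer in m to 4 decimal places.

Rounding to 7 decimal places leaves each coordinate within ±5e-08° of the true value.
N–S: 5e-08° × 111699 m/° = 0.00558495 m.
East–west component at 47.31°: 5e-08° × 111699 × cos 47.31° ≈ 5e-08 × 75735.4 ≈ 0.00378677 m.
The two errors are perpendicular, so the maximum displacement is √(0.00558495² + 0.00378677²) ≈ 0.00674769 m.

0.0067 m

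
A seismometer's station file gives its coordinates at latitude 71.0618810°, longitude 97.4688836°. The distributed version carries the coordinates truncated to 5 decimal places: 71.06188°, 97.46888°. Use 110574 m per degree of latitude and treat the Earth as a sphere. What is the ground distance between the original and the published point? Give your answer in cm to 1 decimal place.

17.0 cm

Δlat = 71.0618810 − 71.06188 = +0.0000010°; Δlon = 97.4688836 − 97.46888 = +0.0000036°.
North–south shift: 0.0000010 × 110574 = 0.110574 m.
East–west at this latitude: 0.0000036° × 110574 × cos 71.0619° ≈ 0.0000036 × 35886.4 = 0.129191 m.
Combined displacement = (0.110574² + 0.129191²)^½ ≈ 0.17005 m.
That is 0.17005 m = 17.005 cm.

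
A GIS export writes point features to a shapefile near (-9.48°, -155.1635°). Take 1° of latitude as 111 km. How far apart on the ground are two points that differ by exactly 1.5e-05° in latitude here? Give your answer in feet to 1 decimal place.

Along a meridian 1.5e-05° is 1.5e-05 × 111000 = 1.665 m.
In feet: 1.665 m ÷ 0.3048 ≈ 5.4626 ft.

5.5 feet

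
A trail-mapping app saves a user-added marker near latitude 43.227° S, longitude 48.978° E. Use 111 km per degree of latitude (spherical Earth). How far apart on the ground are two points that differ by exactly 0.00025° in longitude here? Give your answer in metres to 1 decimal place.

20.2 metres

One degree of longitude here spans 111000 × cos 43.227° = 111000 × 0.7286 ≈ 80879.7 m; 0.00025° of that is 20.2199 m.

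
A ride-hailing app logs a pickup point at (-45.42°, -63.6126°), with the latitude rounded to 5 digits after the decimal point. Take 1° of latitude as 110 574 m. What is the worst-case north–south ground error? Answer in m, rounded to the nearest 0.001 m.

Rounding to 5 decimal places leaves the latitude within ±5e-06° of the true value.
North–south distance: 5e-06° × 110574 m/° = 0.55287 m.

0.553 m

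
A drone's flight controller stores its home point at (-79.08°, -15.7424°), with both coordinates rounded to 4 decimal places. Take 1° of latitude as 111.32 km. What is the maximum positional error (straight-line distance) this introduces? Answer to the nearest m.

Rounding to 4 decimal places leaves each coordinate within ±5e-05° of the true value.
Latitude error → 5e-05 × 111320 = 5.566 m along the meridian.
East–west component at 79.08°: 5e-05° × 111320 × cos 79.08° ≈ 5e-05 × 21088.3 ≈ 1.05441 m.
The two errors are perpendicular, so the maximum displacement is √(5.566² + 1.05441²) ≈ 5.66499 m.

6 m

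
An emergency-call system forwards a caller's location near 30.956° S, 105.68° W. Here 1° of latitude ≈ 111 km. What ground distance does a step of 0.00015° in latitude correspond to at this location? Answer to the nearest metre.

17 metres

Along a meridian 0.00015° is 0.00015 × 111000 = 16.65 m.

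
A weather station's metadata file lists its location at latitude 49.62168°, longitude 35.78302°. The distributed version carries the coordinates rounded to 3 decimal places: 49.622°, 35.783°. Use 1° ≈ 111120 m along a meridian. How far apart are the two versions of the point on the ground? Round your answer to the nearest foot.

117 feet

Δlat = 49.62168 − 49.622 = -0.00032°; Δlon = 35.78302 − 35.783 = +0.00002°.
N–S: -0.00032° × 111120 m/° = -35.5584 m.
E–W at 49.622°: 0.00002° × 111120 × cos 49.622° = 0.00002 × 111120 × 0.6478 ≈ 1.43973 m.
Distance: √(35.5584² + 1.43973²) ≈ 35.5875 m.
In feet: 35.5875 m ÷ 0.3048 ≈ 116.76 ft.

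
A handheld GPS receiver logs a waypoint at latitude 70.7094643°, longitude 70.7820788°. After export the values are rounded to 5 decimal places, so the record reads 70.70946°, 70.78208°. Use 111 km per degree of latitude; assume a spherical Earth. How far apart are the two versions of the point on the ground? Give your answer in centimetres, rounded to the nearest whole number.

48 centimetres

Δlat = 70.7094643 − 70.70946 = +0.0000043°; Δlon = 70.7820788 − 70.78208 = -0.0000012°.
N–S: 0.0000043° × 111000 m/° = 0.4773 m.
E–W at 70.7095°: -0.0000012° × 111000 × cos 70.7095° = -0.0000012 × 111000 × 0.3304 ≈ -0.0440038 m.
Combined displacement = (0.4773² + 0.0440038²)^½ ≈ 0.479324 m.
That is 0.479324 m = 47.932 cm.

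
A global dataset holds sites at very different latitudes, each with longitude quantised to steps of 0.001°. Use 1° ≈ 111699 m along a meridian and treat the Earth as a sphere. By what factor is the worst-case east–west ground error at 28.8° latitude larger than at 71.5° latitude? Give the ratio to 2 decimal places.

2.76

With a 0.001° grid the true value lies within half a step, ±0.001°/2 = ±0.0005°, of the stored one.
Error at 28.8° = 0.0005° × 111699 × cos 28.8° ≈ 55.849 × 0.8763 = 48.941 m.
At 71.5°: 0.0005° × 111699 × cos 71.5° = 0.0005 × 111699 × 0.3173 ≈ 17.721 m.
The ratio reduces to cos 28.8° / cos 71.5° = 0.8763/0.3173 ≈ 2.7617.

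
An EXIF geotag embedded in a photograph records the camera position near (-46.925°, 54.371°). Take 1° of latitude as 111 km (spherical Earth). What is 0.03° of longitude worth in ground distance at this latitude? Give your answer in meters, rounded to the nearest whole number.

2274 meters

At 46.925° a degree of longitude is 111000 × cos 46.925° ≈ 75808 m, so 0.03° corresponds to 2274.24 m.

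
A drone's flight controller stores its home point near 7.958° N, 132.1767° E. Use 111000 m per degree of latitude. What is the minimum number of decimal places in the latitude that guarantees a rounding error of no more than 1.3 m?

5 decimal places

One degree of latitude covers 111000 m.
Rounding to N decimal places gives at most 0.5 × 10⁻ᴺ degrees of error, i.e. 0.5 × 10⁻ᴺ × 111000 m.
Need 0.5 × 111000 × 10⁻ᴺ ≤ 1.3 → 10⁻ᴺ ≤ 2.342e-05, so N ≥ 4.63.
At 4 places the error can reach 5.55 m, but 5 places keeps it to 0.555 m.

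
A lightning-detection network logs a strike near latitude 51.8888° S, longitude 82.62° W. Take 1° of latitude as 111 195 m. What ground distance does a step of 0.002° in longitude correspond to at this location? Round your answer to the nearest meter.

137 meters

One degree of longitude here spans 111195 × cos 51.8888° = 111195 × 0.6172 ≈ 68628.4 m; 0.002° of that is 137.257 m.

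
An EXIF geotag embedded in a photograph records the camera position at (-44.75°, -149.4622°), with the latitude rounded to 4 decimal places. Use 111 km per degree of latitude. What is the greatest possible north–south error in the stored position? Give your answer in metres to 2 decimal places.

Rounding to 4 decimal places leaves the latitude within ±5e-05° of the true value.
Along the meridian that is 5e-05° × 111000 m/° = 5.55 m.

5.55 metres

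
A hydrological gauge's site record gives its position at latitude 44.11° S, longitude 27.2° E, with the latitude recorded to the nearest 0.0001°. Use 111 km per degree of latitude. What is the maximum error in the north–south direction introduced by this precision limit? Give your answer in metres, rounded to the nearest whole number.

6 metres

Rounding to 4 decimal places leaves the latitude within ±5e-05° of the true value.
North–south distance: 5e-05° × 111000 m/° = 5.55 m.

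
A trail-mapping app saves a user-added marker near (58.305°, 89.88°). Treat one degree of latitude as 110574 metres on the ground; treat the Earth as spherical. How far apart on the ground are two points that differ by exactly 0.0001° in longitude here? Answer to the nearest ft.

19 ft

One degree of longitude here spans 110574 × cos 58.305° = 110574 × 0.5254 ≈ 58095.3 m; 0.0001° of that is 5.80953 m.
Converting: 5.80953 m × 3.2808 ft/m ≈ 19.06 ft.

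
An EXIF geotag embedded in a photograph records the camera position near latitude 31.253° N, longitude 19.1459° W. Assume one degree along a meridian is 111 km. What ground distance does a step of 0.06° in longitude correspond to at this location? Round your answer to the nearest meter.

5694 meters

One degree of longitude here spans 111000 × cos 31.253° = 111000 × 0.8549 ≈ 94892.2 m; 0.06° of that is 5693.53 m.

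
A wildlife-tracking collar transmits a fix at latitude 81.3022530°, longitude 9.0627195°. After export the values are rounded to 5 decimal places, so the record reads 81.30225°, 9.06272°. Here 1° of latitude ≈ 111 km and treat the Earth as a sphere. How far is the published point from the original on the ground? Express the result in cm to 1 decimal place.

33.3 cm

Δlat = 81.3022530 − 81.30225 = +0.0000030°; Δlon = 9.0627195 − 9.06272 = -0.0000005°.
North–south shift: 0.0000030 × 111000 = 0.333 m.
E–W at 81.3023°: -0.0000005° × 111000 × cos 81.3023° = -0.0000005 × 111000 × 0.1512 ≈ -0.00839282 m.
Combined displacement = (0.333² + 0.00839282²)^½ ≈ 0.333106 m.
That is 0.333106 m = 33.311 cm.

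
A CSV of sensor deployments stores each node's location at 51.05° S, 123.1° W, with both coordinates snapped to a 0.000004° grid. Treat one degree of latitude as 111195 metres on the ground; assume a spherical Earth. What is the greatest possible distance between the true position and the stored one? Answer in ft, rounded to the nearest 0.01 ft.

0.86 ft

With a 0.000004° grid the true value lies within half a step, ±0.000004°/2 = ±2e-06°, of the stored one.
North–south component: 2e-06° × 111195 = 0.22239 m.
E–W at 51.05°: 2e-06° × 111195 × cos 51.05° = 2e-06 × 111195 × 0.6286 ≈ 0.139804 m.
The two errors are perpendicular, so the maximum displacement is √(0.22239² + 0.139804²) ≈ 0.262683 m.
In feet: 0.262683 m ÷ 0.3048 ≈ 0.86182 ft.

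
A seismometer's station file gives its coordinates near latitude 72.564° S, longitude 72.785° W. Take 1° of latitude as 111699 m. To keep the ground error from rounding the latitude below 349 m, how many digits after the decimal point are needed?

3 decimal places

One degree of latitude covers 111699 m.
With N decimal places the half-ulp bound is 0.5·10⁻ᴺ°, or 0.5·10⁻ᴺ × 111699 m on the ground.
Setting 55849.5 × 10⁻ᴺ ≤ 349 gives 10ᴺ ≥ 160, i.e. N ≥ 2.20.
N = 2 would give 558 m (too coarse); N = 3 gives 55.8 m ≤ 349 m.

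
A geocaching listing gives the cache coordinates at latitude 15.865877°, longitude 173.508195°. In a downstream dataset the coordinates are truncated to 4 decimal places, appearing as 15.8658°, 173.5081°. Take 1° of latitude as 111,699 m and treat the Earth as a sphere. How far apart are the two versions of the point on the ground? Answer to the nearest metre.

13 metres

Δlat = 15.865877 − 15.8658 = +0.000077°; Δlon = 173.508195 − 173.5081 = +0.000095°.
North–south shift: 0.000077 × 111699 = 8.60082 m.
E–W at 15.8658°: 0.000095° × 111699 × cos 15.8658° = 0.000095 × 111699 × 0.9619 ≈ 10.2072 m.
Combined displacement = (8.60082² + 10.2072²)^½ ≈ 13.3477 m.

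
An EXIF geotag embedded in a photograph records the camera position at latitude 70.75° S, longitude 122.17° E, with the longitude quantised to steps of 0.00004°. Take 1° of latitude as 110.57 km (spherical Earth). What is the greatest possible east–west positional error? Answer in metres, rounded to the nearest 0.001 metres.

0.729 metres

With a 0.00004° grid the true value lies within half a step, ±0.00004°/2 = ±2e-05°, of the stored one.
Parallels shrink by cos φ, so at 70.75° a degree of longitude is 110570 × 0.3297 ≈ 36453.9 m.
East–west error: 2e-05° × 36453.9 m/° ≈ 0.729078 m.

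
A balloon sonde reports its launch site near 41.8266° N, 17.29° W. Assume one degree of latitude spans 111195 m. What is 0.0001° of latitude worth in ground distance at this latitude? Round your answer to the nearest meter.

0.0001° × 111195 m/° = 11.1195 m.

11 meters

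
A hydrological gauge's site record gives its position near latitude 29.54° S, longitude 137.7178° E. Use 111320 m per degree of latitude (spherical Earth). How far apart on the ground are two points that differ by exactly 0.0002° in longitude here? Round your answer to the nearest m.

19 m

One degree of longitude here spans 111320 × cos 29.54° = 111320 × 0.8700 ≈ 96849.7 m; 0.0002° of that is 19.3699 m.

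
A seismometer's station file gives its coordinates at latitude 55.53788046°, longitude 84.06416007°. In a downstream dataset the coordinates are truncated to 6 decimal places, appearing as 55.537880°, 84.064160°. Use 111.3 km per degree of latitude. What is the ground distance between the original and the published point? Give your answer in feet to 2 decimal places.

Δlat = 55.53788046 − 55.537880 = +0.00000046°; Δlon = 84.06416007 − 84.064160 = +0.00000007°.
North–south shift: 0.00000046 × 111300 = 0.051198 m.
East–west at this latitude: 0.00000007° × 111300 × cos 55.5379° ≈ 0.00000007 × 62980.4 = 0.00440862 m.
Hypotenuse of the two orthogonal shifts: √(0.051198² + 0.00440862²) = 0.0513875 m.
Converting: 0.0513875 m × 3.2808 ft/m ≈ 0.16859 ft.

0.17 feet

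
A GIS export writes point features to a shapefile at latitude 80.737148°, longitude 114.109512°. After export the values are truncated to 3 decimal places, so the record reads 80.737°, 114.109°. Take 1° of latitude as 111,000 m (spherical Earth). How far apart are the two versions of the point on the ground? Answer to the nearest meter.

19 meters

The latitude changed by +0.000148° and the longitude by +0.000512°.
N–S: 0.000148° × 111000 m/° = 16.428 m.
E–W at 80.737°: 0.000512° × 111000 × cos 80.737° = 0.000512 × 111000 × 0.1610 ≈ 9.14805 m.
Combined displacement = (16.428² + 9.14805²)^½ ≈ 18.8034 m.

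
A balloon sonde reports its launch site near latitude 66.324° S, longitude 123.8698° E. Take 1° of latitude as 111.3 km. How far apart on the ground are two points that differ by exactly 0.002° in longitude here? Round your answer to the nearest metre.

At 66.324° a degree of longitude is 111300 × cos 66.324° ≈ 44694.1 m, so 0.002° corresponds to 89.3882 m.

89 metres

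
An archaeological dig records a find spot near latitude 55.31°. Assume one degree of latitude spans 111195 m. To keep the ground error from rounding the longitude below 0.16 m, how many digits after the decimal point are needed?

6

At 55.31° one degree of longitude covers 111195 × cos 55.31° ≈ 111195 × 0.5691 ≈ 63285.1 m.
With N decimal places the half-ulp bound is 0.5·10⁻ᴺ°, or 0.5·10⁻ᴺ × 63285.1 m on the ground.
Setting 31642.5 × 10⁻ᴺ ≤ 0.16 gives 10ᴺ ≥ 1.978e+05, i.e. N ≥ 5.30.
At 5 places the error can reach 0.316 m, but 6 places keeps it to 0.0316 m.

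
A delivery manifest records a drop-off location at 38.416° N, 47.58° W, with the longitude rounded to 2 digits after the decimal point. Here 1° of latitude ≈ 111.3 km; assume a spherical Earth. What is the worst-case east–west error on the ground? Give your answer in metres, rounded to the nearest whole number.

436 metres

Rounding to 2 decimal places leaves the longitude within ±0.005° of the true value.
At latitude 38.416° a degree of longitude spans 111300 m × cos 38.416° = 111300 × 0.7835 ≈ 87205.8 m.
Maximum E–W displacement: 0.005 × 87205.8 = 436.029 m.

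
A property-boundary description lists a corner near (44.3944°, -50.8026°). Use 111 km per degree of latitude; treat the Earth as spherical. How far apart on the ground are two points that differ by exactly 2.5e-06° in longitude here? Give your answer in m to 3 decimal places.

0.198 m

One degree of longitude here spans 111000 × cos 44.3944° = 111000 × 0.7145 ≈ 79314.1 m; 2.5e-06° of that is 0.198285 m.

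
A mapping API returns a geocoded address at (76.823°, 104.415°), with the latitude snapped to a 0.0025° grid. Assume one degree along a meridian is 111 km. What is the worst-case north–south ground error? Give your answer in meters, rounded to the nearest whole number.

With a 0.0025° grid the true value lies within half a step, ±0.0025°/2 = ±0.00125°, of the stored one.
North–south distance: 0.00125° × 111000 m/° = 138.75 m.

139 meters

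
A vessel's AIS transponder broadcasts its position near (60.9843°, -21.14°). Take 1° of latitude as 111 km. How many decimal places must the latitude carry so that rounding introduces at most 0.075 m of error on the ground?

One degree of latitude covers 111000 m.
With N decimal places the half-ulp bound is 0.5·10⁻ᴺ°, or 0.5·10⁻ᴺ × 111000 m on the ground.
Setting 55500 × 10⁻ᴺ ≤ 0.075 gives 10ᴺ ≥ 7.4e+05, i.e. N ≥ 5.87.
N = 5 would give 0.555 m (too coarse); N = 6 gives 0.0555 m ≤ 0.075 m.

6 decimal places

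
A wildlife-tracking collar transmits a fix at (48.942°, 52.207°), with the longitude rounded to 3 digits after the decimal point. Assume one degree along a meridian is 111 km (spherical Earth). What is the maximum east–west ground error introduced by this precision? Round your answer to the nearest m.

Rounding to 3 decimal places leaves the longitude within ±0.0005° of the true value.
One degree of longitude at 48.942° is 111000 × cos 48.942° ≈ 111000 × 0.6568 = 72907.3 m.
So at most 0.0005° × 72907.3 ≈ 36.4537 m east–west.

36 m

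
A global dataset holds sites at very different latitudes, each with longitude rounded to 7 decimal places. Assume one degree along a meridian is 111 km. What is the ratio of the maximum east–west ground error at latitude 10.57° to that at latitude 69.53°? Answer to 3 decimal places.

Rounding to 7 decimal places leaves the longitude within ±5e-08° of the true value.
At 10.57°: 5e-08° × 111000 × cos 10.57° = 5e-08 × 111000 × 0.9830 ≈ 0.0054558 m.
Error at 69.53° = 5e-08° × 111000 × cos 69.53° ≈ 0.00555 × 0.3497 = 0.0019409 m.
The ratio reduces to cos 10.57° / cos 69.53° = 0.9830/0.3497 ≈ 2.8109.

2.811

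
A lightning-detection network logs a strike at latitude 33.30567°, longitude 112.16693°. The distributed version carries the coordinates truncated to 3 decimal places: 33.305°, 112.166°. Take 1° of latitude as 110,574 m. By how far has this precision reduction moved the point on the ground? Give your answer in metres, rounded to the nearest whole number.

The latitude changed by +0.00067° and the longitude by +0.00093°.
North–south shift: 0.00067 × 110574 = 74.0846 m.
East–west at this latitude: 0.00093° × 110574 × cos 33.305° ≈ 0.00093 × 92413.3 = 85.9443 m.
Hypotenuse of the two orthogonal shifts: √(74.0846² + 85.9443²) = 113.468 m.

113 metres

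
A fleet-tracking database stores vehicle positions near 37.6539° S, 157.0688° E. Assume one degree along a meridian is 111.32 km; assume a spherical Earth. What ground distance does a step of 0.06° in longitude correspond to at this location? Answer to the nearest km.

At 37.6539° a degree of longitude is 111320 × cos 37.6539° ≈ 88133.7 m, so 0.06° corresponds to 5288.02 m.
That is 5288.02 m = 5.288 km.

5 km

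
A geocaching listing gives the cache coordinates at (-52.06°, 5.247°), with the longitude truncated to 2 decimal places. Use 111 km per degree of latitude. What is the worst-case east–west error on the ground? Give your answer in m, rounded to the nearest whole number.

682 m

Truncating at 2 decimal places can drop up to a full unit in the last place, so the longitude may be off by as much as 0.01°.
Parallels shrink by cos φ, so at 52.06° a degree of longitude is 111000 × 0.6148 ≈ 68246.8 m.
So at most 0.01° × 68246.8 ≈ 682.468 m east–west.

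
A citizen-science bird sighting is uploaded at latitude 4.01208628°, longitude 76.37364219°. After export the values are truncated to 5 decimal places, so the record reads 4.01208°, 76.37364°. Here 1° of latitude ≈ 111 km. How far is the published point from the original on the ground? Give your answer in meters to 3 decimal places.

0.738 meters

Δlat = 4.01208628 − 4.01208 = +0.00000628°; Δlon = 76.37364219 − 76.37364 = +0.00000219°.
North–south shift: 0.00000628 × 111000 = 0.69708 m.
E–W at 4.01208°: 0.00000219° × 111000 × cos 4.01208° = 0.00000219 × 111000 × 0.9975 ≈ 0.242494 m.
Combined displacement = (0.69708² + 0.242494²)^½ ≈ 0.738054 m.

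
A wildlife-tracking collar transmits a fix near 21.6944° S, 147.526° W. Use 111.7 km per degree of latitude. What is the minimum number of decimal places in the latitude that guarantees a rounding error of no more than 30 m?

4 decimal places

One degree of latitude covers 111700 m.
N decimal places → at most half a unit in the last place, 0.5 × 10⁻ᴺ° = 111700/2 × 10⁻ᴺ m.
Setting 55850 × 10⁻ᴺ ≤ 30 gives 10ᴺ ≥ 1862, i.e. N ≥ 3.27.
So 4 decimal places suffice (5.58 m); 3 would allow up to 55.9 m.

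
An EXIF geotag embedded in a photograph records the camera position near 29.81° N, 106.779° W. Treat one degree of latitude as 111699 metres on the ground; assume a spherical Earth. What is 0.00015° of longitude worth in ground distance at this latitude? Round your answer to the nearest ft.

One degree of longitude here spans 111699 × cos 29.81° = 111699 × 0.8677 ≈ 96918.8 m; 0.00015° of that is 14.5378 m.
Converting: 14.5378 m × 3.2808 ft/m ≈ 47.696 ft.

48 ft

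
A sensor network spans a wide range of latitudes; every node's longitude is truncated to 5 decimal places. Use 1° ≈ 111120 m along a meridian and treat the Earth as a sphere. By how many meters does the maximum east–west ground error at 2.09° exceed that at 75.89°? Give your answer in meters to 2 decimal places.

Truncating at 5 decimal places can drop up to a full unit in the last place, so the longitude may be off by as much as 1e-05°.
Error at 2.09° = 1e-05° × 111120 × cos 2.09° ≈ 1.1112 × 0.9993 = 1.1105 m.
Error at 75.89° = 1e-05° × 111120 × cos 75.89° ≈ 1.1112 × 0.2438 = 0.27089 m.
Difference: 1.1105 − 0.27089 = 0.83957 m.

0.84 meters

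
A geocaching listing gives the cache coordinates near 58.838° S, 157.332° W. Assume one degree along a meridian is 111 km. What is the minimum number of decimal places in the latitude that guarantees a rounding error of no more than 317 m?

3

One degree of latitude covers 111000 m.
With N decimal places the half-ulp bound is 0.5·10⁻ᴺ°, or 0.5·10⁻ᴺ × 111000 m on the ground.
Need 0.5 × 111000 × 10⁻ᴺ ≤ 317 → 10⁻ᴺ ≤ 5.712e-03, so N ≥ 2.24.
N = 2 would give 555 m (too coarse); N = 3 gives 55.5 m ≤ 317 m.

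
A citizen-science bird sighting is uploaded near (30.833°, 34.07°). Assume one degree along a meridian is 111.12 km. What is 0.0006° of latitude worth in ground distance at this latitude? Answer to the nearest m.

0.0006° × 111120 m/° = 66.672 m.

67 m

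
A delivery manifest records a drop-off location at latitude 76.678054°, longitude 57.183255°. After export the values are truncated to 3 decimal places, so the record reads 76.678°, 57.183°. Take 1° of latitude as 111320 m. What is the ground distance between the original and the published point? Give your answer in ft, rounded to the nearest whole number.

29 ft

Δlat = 76.678054 − 76.678 = +0.000054°; Δlon = 57.183255 − 57.183 = +0.000255°.
N–S: 0.000054° × 111320 m/° = 6.01128 m.
East–west at this latitude: 0.000255° × 111320 × cos 76.678° ≈ 0.000255 × 25650.7 = 6.54094 m.
Hypotenuse of the two orthogonal shifts: √(6.01128² + 6.54094²) = 8.88366 m.
Converting: 8.88366 m × 3.2808 ft/m ≈ 29.146 ft.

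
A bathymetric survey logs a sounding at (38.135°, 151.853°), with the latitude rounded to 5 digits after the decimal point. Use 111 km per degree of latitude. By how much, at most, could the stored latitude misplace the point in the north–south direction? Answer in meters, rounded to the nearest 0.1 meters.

Rounding to 5 decimal places leaves the latitude within ±5e-06° of the true value.
North–south distance: 5e-06° × 111000 m/° = 0.555 m.

0.6 meters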